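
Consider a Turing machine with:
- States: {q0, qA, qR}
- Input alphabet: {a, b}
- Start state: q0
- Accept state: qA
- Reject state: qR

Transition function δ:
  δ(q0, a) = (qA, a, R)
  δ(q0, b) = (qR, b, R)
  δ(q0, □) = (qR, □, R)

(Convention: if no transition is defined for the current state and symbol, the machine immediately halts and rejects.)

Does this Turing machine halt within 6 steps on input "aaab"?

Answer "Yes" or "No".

Execution trace:
Initial: [q0]aaab
Step 1: δ(q0, a) = (qA, a, R) → a[qA]aab

The machine reaches the accept state qA and halts.
The machine halted after 1 step (within the 6-step bound).

Answer: Yes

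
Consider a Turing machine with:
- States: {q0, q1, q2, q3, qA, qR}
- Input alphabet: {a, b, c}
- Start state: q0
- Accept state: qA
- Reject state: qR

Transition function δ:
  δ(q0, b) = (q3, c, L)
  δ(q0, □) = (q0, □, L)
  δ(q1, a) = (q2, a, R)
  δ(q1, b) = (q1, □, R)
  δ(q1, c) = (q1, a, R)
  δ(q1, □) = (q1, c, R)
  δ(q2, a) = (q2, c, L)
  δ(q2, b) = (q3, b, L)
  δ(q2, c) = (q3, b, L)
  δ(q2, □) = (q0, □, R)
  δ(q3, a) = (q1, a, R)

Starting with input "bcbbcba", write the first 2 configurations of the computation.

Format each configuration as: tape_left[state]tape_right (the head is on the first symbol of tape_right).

Transitions applied:
Step 1: δ(q0, b) = (q3, c, L)

The first 2 configurations are:
[q0]bcbbcba ⊢ [q3]□ccbbcba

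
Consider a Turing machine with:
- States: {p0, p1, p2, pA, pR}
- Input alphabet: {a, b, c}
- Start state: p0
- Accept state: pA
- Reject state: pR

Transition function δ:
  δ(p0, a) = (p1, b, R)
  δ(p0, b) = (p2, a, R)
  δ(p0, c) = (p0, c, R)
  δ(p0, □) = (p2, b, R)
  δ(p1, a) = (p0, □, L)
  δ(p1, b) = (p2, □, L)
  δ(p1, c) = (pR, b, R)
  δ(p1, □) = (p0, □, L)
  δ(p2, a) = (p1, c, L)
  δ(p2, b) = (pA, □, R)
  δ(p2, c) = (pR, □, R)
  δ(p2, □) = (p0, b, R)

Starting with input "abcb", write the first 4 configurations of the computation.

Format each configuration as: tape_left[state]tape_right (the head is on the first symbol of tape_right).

Transitions applied:
Step 1: δ(p0, a) = (p1, b, R)
Step 2: δ(p1, b) = (p2, □, L)
Step 3: δ(p2, b) = (pA, □, R)

The first 4 configurations are:
[p0]abcb ⊢ b[p1]bcb ⊢ [p2]b□cb ⊢ □[pA]□cb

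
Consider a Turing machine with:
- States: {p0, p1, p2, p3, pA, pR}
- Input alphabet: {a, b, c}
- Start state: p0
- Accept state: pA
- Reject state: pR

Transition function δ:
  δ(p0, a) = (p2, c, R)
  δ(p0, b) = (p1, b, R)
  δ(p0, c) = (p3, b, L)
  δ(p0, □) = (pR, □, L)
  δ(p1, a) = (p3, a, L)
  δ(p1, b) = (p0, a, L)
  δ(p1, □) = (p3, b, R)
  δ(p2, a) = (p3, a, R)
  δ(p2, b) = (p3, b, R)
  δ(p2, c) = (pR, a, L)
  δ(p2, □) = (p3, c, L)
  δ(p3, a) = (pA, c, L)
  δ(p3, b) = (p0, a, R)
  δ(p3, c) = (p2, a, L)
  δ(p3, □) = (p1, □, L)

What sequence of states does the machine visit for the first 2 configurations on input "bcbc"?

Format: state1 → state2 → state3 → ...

Execution trace:
Initial: [p0]bcbc
Step 1: δ(p0, b) = (p1, b, R) → b[p1]cbc

No transition is defined for δ(p1, c). By convention the machine halts and rejects.

State sequence: p0 → p1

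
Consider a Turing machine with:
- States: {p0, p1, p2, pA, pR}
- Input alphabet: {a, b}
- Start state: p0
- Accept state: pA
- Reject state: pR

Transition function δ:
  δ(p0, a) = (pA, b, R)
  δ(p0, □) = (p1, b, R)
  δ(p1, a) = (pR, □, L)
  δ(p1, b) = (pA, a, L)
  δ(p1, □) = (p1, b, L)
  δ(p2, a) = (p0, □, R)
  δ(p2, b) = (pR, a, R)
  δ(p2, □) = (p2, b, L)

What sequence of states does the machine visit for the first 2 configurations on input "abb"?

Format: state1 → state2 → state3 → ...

Execution trace:
Initial: [p0]abb
Step 1: δ(p0, a) = (pA, b, R) → b[pA]bb

The machine reaches the accept state pA and halts.

State sequence: p0 → pA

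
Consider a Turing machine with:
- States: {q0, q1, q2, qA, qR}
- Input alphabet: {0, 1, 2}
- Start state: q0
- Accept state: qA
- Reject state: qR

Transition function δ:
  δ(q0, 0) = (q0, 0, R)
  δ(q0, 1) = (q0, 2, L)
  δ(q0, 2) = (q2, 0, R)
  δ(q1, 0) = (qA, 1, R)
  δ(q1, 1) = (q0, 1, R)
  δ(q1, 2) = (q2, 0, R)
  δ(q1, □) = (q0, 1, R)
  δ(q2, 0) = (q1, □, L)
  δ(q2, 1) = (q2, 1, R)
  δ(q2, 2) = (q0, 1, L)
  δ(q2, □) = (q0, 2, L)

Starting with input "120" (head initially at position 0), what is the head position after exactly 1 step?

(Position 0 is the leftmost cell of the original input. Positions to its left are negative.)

Execution trace (head position shown):
Step 0: [q0]120  (head at position 0)
Step 1: move left → [q0]□220  (head at position -1)

After 1 step, the head is at position -1.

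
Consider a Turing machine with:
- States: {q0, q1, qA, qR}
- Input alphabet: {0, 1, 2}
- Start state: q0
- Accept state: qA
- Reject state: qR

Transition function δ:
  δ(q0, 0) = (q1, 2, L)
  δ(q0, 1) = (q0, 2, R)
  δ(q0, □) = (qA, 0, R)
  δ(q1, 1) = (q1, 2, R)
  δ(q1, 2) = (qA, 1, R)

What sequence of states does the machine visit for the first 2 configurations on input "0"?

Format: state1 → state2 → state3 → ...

Execution trace:
Initial: [q0]0
Step 1: δ(q0, 0) = (q1, 2, L) → [q1]□2

No transition is defined for δ(q1, □). By convention the machine halts and rejects.

State sequence: q0 → q1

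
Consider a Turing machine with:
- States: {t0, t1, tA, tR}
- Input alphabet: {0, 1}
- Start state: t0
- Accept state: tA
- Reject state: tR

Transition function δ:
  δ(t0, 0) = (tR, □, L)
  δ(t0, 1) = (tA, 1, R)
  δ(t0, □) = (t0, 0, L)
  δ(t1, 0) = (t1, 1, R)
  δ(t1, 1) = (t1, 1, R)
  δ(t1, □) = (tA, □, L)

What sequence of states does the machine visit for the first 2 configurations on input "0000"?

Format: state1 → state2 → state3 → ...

Execution trace:
Initial: [t0]0000
Step 1: δ(t0, 0) = (tR, □, L) → [tR]□□000

The machine reaches the reject state tR and halts.

State sequence: t0 → tR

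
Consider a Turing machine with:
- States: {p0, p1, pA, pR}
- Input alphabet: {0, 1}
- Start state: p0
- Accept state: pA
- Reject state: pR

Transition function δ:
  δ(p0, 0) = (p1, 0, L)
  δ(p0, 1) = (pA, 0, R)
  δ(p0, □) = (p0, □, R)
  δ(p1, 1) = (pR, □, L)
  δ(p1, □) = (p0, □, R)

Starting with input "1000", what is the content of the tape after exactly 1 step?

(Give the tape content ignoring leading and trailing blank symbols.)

Execution trace:
Initial: [p0]1000
Step 1: δ(p0, 1) = (pA, 0, R) → 0[pA]000

The machine reaches the accept state pA and halts.

After 1 step, the tape (ignoring leading/trailing blanks) is: 0000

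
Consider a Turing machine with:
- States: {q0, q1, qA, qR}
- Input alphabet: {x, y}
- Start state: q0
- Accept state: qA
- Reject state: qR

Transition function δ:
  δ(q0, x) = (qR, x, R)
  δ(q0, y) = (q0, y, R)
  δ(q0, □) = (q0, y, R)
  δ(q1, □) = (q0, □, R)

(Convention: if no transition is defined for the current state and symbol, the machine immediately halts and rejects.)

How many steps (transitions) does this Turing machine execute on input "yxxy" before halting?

Execution trace:
Initial: [q0]yxxy
Step 1: δ(q0, y) = (q0, y, R) → y[q0]xxy
Step 2: δ(q0, x) = (qR, x, R) → yx[qR]xy

The machine reaches the reject state qR and halts.

The machine executed 2 steps before halting.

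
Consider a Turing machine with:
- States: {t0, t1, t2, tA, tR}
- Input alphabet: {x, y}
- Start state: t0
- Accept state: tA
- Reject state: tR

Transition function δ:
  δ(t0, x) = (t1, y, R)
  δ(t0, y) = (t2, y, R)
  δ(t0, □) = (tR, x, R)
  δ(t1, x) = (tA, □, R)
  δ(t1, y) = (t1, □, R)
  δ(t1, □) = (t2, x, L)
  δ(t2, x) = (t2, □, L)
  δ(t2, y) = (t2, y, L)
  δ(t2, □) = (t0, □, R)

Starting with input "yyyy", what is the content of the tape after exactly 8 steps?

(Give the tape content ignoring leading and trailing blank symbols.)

Execution trace:
Initial: [t0]yyyy
Step 1: δ(t0, y) = (t2, y, R) → y[t2]yyy
Step 2: δ(t2, y) = (t2, y, L) → [t2]yyyy
Step 3: δ(t2, y) = (t2, y, L) → [t2]□yyyy
Step 4: δ(t2, □) = (t0, □, R) → □[t0]yyyy
Step 5: δ(t0, y) = (t2, y, R) → □y[t2]yyy
Step 6: δ(t2, y) = (t2, y, L) → □[t2]yyyy
Step 7: δ(t2, y) = (t2, y, L) → [t2]□yyyy
Step 8: δ(t2, □) = (t0, □, R) → □[t0]yyyy

After 8 steps, the tape (ignoring leading/trailing blanks) is: yyyy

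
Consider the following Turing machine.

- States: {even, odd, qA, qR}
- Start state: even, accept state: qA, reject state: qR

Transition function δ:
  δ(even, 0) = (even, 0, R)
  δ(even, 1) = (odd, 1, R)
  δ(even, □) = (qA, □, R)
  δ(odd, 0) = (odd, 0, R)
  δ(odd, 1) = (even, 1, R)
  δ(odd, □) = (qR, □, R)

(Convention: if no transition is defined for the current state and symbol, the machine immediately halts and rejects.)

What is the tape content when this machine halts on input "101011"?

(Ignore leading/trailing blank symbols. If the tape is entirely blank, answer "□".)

Execution trace:
Initial: [even]101011
Step 1: δ(even, 1) = (odd, 1, R) → 1[odd]01011
Step 2: δ(odd, 0) = (odd, 0, R) → 10[odd]1011
Step 3: δ(odd, 1) = (even, 1, R) → 101[even]011
Step 4: δ(even, 0) = (even, 0, R) → 1010[even]11
Step 5: δ(even, 1) = (odd, 1, R) → 10101[odd]1
Step 6: δ(odd, 1) = (even, 1, R) → 101011[even]□
Step 7: δ(even, □) = (qA, □, R) → 101011□[qA]□

The machine reaches the accept state qA and halts.

Final tape (ignoring leading/trailing blanks): 101011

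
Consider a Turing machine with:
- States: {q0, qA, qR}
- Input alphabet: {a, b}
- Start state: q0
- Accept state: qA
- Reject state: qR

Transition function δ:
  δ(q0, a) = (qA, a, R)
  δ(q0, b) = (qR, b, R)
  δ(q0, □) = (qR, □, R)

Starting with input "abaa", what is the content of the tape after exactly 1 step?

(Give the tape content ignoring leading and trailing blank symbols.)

Execution trace:
Initial: [q0]abaa
Step 1: δ(q0, a) = (qA, a, R) → a[qA]baa

The machine reaches the accept state qA and halts.

After 1 step, the tape (ignoring leading/trailing blanks) is: abaa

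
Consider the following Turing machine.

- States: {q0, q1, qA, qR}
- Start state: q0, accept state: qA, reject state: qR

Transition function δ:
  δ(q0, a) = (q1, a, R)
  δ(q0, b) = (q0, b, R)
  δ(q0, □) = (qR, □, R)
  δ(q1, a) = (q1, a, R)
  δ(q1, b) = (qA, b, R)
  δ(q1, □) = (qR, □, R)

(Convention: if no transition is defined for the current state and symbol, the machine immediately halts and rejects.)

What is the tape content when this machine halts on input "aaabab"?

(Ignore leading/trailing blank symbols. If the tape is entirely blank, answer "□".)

Execution trace:
Initial: [q0]aaabab
Step 1: δ(q0, a) = (q1, a, R) → a[q1]aabab
Step 2: δ(q1, a) = (q1, a, R) → aa[q1]abab
Step 3: δ(q1, a) = (q1, a, R) → aaa[q1]bab
Step 4: δ(q1, b) = (qA, b, R) → aaab[qA]ab

The machine reaches the accept state qA and halts.

Final tape (ignoring leading/trailing blanks): aaabab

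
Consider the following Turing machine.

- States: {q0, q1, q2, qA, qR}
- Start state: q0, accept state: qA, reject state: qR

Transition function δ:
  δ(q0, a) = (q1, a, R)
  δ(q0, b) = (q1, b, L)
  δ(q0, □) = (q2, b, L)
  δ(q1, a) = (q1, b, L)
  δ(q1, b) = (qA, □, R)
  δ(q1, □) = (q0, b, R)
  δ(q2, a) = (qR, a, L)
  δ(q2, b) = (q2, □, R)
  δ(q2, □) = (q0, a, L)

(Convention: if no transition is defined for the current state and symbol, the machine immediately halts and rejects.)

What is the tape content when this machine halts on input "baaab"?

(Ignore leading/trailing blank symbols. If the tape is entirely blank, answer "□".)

Execution trace:
Initial: [q0]baaab
Step 1: δ(q0, b) = (q1, b, L) → [q1]□baaab
Step 2: δ(q1, □) = (q0, b, R) → b[q0]baaab
Step 3: δ(q0, b) = (q1, b, L) → [q1]bbaaab
Step 4: δ(q1, b) = (qA, □, R) → □[qA]baaab

The machine reaches the accept state qA and halts.

Final tape (ignoring leading/trailing blanks): baaab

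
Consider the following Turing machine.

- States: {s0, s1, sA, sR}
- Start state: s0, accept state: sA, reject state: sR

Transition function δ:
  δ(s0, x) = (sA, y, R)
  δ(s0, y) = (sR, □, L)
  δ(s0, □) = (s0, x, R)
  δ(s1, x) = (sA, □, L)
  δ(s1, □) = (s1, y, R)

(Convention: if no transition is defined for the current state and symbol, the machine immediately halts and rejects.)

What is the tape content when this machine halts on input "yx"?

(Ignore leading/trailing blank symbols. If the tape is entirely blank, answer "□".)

Execution trace:
Initial: [s0]yx
Step 1: δ(s0, y) = (sR, □, L) → [sR]□□x

The machine reaches the reject state sR and halts.

Final tape (ignoring leading/trailing blanks): x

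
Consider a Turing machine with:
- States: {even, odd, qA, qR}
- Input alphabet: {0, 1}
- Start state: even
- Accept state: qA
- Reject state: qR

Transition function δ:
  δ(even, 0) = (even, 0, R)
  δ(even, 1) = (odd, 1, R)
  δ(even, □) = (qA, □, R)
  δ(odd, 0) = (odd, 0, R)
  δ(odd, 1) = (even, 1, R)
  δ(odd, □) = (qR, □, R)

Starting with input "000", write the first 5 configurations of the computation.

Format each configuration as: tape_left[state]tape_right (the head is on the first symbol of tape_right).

Transitions applied:
Step 1: δ(even, 0) = (even, 0, R)
Step 2: δ(even, 0) = (even, 0, R)
Step 3: δ(even, 0) = (even, 0, R)
Step 4: δ(even, □) = (qA, □, R)

The first 5 configurations are:
[even]000 ⊢ 0[even]00 ⊢ 00[even]0 ⊢ 000[even]□ ⊢ 000□[qA]□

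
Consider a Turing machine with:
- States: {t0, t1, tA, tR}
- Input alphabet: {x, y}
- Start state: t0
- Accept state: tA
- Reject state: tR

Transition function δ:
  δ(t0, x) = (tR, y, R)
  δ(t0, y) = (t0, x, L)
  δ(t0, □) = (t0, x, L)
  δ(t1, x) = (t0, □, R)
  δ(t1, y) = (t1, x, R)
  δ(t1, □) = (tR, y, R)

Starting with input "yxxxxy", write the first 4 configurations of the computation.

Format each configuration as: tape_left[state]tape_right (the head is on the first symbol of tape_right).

Transitions applied:
Step 1: δ(t0, y) = (t0, x, L)
Step 2: δ(t0, □) = (t0, x, L)
Step 3: δ(t0, □) = (t0, x, L)

The first 4 configurations are:
[t0]yxxxxy ⊢ [t0]□xxxxxy ⊢ [t0]□xxxxxxy ⊢ [t0]□xxxxxxxy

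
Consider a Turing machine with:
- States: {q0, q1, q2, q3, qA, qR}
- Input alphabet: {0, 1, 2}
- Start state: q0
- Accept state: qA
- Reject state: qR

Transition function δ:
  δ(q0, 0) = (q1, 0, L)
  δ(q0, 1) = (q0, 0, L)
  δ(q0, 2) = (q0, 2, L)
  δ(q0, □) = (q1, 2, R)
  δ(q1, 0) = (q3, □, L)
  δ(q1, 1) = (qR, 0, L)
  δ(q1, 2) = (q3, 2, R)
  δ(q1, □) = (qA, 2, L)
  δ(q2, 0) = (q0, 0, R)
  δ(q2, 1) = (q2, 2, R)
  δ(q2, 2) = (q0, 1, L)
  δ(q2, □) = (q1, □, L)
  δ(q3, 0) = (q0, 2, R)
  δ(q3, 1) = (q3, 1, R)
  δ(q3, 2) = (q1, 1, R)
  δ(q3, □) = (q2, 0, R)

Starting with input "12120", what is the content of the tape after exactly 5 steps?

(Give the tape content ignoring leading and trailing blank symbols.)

Execution trace:
Initial: [q0]12120
Step 1: δ(q0, 1) = (q0, 0, L) → [q0]□02120
Step 2: δ(q0, □) = (q1, 2, R) → 2[q1]02120
Step 3: δ(q1, 0) = (q3, □, L) → [q3]2□2120
Step 4: δ(q3, 2) = (q1, 1, R) → 1[q1]□2120
Step 5: δ(q1, □) = (qA, 2, L) → [qA]122120

The machine reaches the accept state qA and halts.

After 5 steps, the tape (ignoring leading/trailing blanks) is: 122120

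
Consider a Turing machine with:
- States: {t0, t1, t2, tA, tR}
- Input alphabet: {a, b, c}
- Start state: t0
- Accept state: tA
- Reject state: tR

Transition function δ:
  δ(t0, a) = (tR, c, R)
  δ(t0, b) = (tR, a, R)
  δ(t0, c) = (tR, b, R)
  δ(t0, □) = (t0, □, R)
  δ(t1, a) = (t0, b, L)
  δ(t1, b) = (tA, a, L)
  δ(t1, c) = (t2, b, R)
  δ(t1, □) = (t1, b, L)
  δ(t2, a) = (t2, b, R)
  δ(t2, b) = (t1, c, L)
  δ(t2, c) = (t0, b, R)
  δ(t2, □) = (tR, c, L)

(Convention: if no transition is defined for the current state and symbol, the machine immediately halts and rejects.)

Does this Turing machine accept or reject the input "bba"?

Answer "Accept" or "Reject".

Execution trace:
Initial: [t0]bba
Step 1: δ(t0, b) = (tR, a, R) → a[tR]ba

The machine reaches the reject state tR and halts.

Answer: Reject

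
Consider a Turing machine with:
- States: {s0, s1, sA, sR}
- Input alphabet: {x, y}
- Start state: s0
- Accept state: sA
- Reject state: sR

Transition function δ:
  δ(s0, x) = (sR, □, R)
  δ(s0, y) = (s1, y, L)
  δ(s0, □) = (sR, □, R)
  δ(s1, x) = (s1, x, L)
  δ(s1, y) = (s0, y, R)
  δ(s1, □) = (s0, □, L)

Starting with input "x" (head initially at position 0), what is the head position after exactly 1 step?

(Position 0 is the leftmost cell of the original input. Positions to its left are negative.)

Execution trace (head position shown):
Step 0: [s0]x  (head at position 0)
Step 1: move right → □[sR]□  (head at position 1)

After 1 step, the head is at position 1.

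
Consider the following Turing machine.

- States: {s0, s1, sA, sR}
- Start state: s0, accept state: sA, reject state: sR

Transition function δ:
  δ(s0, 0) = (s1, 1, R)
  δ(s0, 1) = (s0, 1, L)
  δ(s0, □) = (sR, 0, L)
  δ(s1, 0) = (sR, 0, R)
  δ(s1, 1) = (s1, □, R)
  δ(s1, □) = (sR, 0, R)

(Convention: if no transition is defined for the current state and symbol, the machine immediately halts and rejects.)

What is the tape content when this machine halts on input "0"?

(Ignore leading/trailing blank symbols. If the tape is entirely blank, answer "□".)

Execution trace:
Initial: [s0]0
Step 1: δ(s0, 0) = (s1, 1, R) → 1[s1]□
Step 2: δ(s1, □) = (sR, 0, R) → 10[sR]□

The machine reaches the reject state sR and halts.

Final tape (ignoring leading/trailing blanks): 10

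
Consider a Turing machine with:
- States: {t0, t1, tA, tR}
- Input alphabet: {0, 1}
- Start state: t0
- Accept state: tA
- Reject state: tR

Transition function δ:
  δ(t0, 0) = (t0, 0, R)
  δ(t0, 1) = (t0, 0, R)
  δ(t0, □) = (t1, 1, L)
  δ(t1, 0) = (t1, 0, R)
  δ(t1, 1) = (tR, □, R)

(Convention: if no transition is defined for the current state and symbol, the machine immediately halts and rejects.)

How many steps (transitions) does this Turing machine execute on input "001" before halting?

Execution trace:
Initial: [t0]001
Step 1: δ(t0, 0) = (t0, 0, R) → 0[t0]01
Step 2: δ(t0, 0) = (t0, 0, R) → 00[t0]1
Step 3: δ(t0, 1) = (t0, 0, R) → 000[t0]□
Step 4: δ(t0, □) = (t1, 1, L) → 00[t1]01
Step 5: δ(t1, 0) = (t1, 0, R) → 000[t1]1
Step 6: δ(t1, 1) = (tR, □, R) → 000□[tR]□

The machine reaches the reject state tR and halts.

The machine executed 6 steps before halting.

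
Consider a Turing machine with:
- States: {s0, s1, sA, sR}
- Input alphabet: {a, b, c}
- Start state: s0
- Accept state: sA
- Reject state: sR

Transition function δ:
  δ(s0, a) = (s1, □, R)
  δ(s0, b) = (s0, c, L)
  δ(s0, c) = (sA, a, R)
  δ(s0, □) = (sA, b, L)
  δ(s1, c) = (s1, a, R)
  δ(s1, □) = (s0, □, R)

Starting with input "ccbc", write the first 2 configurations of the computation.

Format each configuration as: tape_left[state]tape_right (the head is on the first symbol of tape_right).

Transitions applied:
Step 1: δ(s0, c) = (sA, a, R)

The first 2 configurations are:
[s0]ccbc ⊢ a[sA]cbc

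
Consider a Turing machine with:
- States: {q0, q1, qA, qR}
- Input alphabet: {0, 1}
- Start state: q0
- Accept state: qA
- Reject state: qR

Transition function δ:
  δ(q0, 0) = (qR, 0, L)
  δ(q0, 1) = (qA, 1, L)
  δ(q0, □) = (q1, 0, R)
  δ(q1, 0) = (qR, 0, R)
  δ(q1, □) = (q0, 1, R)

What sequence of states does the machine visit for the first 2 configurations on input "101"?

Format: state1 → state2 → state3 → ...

Execution trace:
Initial: [q0]101
Step 1: δ(q0, 1) = (qA, 1, L) → [qA]□101

The machine reaches the accept state qA and halts.

State sequence: q0 → qA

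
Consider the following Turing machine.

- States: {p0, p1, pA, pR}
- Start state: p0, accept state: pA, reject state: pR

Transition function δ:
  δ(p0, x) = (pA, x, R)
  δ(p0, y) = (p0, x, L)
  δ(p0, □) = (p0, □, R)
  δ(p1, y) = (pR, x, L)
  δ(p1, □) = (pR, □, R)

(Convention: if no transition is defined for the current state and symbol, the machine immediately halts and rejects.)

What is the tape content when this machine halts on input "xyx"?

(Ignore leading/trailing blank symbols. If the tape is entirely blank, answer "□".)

Execution trace:
Initial: [p0]xyx
Step 1: δ(p0, x) = (pA, x, R) → x[pA]yx

The machine reaches the accept state pA and halts.

Final tape (ignoring leading/trailing blanks): xyx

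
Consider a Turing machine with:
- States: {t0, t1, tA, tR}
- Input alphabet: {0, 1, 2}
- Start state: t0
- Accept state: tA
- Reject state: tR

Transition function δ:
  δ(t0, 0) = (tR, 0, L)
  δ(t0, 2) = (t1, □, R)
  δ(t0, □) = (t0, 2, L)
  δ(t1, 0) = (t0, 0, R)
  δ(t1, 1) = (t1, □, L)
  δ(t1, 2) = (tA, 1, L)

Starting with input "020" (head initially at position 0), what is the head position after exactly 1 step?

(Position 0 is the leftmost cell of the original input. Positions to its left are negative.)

Execution trace (head position shown):
Step 0: [t0]020  (head at position 0)
Step 1: move left → [tR]□020  (head at position -1)

After 1 step, the head is at position -1.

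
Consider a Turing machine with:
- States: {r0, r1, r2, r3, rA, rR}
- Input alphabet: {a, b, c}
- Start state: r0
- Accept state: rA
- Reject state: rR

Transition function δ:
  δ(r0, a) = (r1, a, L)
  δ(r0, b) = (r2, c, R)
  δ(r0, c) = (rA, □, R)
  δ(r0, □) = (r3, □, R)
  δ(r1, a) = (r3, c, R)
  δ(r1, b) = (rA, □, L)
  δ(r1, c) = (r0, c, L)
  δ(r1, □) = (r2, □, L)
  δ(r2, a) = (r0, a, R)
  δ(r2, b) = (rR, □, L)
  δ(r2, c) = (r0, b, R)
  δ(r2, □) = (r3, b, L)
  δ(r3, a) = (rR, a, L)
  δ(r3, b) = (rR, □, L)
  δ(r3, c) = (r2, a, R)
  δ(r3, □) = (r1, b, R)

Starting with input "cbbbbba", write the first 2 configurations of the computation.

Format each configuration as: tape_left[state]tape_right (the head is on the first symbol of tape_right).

Transitions applied:
Step 1: δ(r0, c) = (rA, □, R)

The first 2 configurations are:
[r0]cbbbbba ⊢ □[rA]bbbbba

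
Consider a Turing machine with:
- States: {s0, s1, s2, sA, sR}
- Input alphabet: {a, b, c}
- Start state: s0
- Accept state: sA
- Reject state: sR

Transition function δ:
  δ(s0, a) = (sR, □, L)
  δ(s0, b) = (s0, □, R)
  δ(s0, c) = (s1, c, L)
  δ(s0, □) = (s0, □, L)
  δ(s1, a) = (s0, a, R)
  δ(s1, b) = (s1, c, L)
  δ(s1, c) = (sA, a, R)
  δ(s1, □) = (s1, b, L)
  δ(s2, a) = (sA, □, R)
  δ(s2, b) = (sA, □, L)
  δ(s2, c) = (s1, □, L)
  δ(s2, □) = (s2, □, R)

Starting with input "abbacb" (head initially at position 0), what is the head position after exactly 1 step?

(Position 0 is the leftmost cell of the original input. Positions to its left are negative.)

Execution trace (head position shown):
Step 0: [s0]abbacb  (head at position 0)
Step 1: move left → [sR]□□bbacb  (head at position -1)

After 1 step, the head is at position -1.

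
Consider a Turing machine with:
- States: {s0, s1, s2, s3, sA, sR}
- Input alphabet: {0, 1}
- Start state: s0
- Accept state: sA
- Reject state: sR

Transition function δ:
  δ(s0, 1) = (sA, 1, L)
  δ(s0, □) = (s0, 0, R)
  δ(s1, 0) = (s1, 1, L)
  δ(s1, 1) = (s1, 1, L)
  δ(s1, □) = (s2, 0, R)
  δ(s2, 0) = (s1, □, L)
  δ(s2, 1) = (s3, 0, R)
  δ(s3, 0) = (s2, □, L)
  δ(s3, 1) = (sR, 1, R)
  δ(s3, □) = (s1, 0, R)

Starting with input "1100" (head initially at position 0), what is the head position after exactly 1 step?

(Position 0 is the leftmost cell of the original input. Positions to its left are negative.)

Execution trace (head position shown):
Step 0: [s0]1100  (head at position 0)
Step 1: move left → [sA]□1100  (head at position -1)

After 1 step, the head is at position -1.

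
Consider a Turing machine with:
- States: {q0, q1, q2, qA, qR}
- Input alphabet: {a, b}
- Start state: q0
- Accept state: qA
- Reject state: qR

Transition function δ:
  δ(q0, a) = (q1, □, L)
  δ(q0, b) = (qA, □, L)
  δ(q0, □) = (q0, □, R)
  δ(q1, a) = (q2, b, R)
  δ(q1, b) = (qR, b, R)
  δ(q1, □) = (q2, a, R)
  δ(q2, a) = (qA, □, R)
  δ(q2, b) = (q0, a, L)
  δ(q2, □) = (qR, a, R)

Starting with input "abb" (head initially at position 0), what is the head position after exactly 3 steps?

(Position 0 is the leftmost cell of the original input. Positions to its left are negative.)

Execution trace (head position shown):
Step 0: [q0]abb  (head at position 0)
Step 1: move left → [q1]□□bb  (head at position -1)
Step 2: move right → a[q2]□bb  (head at position 0)
Step 3: move right → aa[qR]bb  (head at position 1)

After 3 steps, the head is at position 1.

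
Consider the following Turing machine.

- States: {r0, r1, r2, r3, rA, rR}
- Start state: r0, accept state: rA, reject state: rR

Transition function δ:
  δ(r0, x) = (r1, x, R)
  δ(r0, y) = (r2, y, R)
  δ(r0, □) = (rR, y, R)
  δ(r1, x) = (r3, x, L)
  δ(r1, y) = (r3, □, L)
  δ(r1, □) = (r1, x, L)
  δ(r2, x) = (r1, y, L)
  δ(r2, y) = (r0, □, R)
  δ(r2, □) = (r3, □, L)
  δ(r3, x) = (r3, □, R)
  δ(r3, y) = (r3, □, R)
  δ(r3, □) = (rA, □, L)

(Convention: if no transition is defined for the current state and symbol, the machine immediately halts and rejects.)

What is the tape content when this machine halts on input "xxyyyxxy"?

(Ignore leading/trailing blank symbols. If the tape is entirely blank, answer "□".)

Execution trace:
Initial: [r0]xxyyyxxy
Step 1: δ(r0, x) = (r1, x, R) → x[r1]xyyyxxy
Step 2: δ(r1, x) = (r3, x, L) → [r3]xxyyyxxy
Step 3: δ(r3, x) = (r3, □, R) → □[r3]xyyyxxy
Step 4: δ(r3, x) = (r3, □, R) → □□[r3]yyyxxy
Step 5: δ(r3, y) = (r3, □, R) → □□□[r3]yyxxy
Step 6: δ(r3, y) = (r3, □, R) → □□□□[r3]yxxy
Step 7: δ(r3, y) = (r3, □, R) → □□□□□[r3]xxy
Step 8: δ(r3, x) = (r3, □, R) → □□□□□□[r3]xy
Step 9: δ(r3, x) = (r3, □, R) → □□□□□□□[r3]y
Step 10: δ(r3, y) = (r3, □, R) → □□□□□□□□[r3]□
Step 11: δ(r3, □) = (rA, □, L) → □□□□□□□[rA]□□

The machine reaches the accept state rA and halts.

Final tape (ignoring leading/trailing blanks): □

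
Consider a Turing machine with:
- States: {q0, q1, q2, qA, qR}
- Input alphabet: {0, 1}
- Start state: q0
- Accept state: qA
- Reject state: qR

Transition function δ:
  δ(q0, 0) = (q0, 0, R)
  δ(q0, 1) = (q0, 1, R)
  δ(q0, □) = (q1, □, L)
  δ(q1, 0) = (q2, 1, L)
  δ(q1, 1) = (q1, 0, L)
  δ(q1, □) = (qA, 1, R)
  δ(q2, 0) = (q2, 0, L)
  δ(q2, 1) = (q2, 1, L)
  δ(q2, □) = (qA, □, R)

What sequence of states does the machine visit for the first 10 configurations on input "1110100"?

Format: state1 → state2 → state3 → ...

Execution trace:
Initial: [q0]1110100
Step 1: δ(q0, 1) = (q0, 1, R) → 1[q0]110100
Step 2: δ(q0, 1) = (q0, 1, R) → 11[q0]10100
Step 3: δ(q0, 1) = (q0, 1, R) → 111[q0]0100
Step 4: δ(q0, 0) = (q0, 0, R) → 1110[q0]100
Step 5: δ(q0, 1) = (q0, 1, R) → 11101[q0]00
Step 6: δ(q0, 0) = (q0, 0, R) → 111010[q0]0
Step 7: δ(q0, 0) = (q0, 0, R) → 1110100[q0]□
Step 8: δ(q0, □) = (q1, □, L) → 111010[q1]0□
Step 9: δ(q1, 0) = (q2, 1, L) → 11101[q2]01□

State sequence: q0 → q0 → q0 → q0 → q0 → q0 → q0 → q0 → q1 → q2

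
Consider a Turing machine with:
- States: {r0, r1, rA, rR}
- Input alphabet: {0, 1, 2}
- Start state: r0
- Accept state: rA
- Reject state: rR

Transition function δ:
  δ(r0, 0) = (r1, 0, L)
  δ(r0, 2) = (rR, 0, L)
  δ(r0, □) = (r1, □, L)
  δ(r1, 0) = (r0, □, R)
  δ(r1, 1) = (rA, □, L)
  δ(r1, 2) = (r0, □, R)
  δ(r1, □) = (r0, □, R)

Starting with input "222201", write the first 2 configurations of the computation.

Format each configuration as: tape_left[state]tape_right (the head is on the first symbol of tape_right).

Transitions applied:
Step 1: δ(r0, 2) = (rR, 0, L)

The first 2 configurations are:
[r0]222201 ⊢ [rR]□022201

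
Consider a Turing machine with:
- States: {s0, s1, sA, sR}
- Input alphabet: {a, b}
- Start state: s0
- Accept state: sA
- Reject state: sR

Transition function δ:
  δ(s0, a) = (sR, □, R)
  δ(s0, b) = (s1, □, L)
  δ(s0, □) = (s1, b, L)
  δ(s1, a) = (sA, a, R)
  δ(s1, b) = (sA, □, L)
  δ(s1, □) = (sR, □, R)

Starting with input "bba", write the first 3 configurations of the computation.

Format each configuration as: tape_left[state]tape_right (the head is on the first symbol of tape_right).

Transitions applied:
Step 1: δ(s0, b) = (s1, □, L)
Step 2: δ(s1, □) = (sR, □, R)

The first 3 configurations are:
[s0]bba ⊢ [s1]□□ba ⊢ □[sR]□ba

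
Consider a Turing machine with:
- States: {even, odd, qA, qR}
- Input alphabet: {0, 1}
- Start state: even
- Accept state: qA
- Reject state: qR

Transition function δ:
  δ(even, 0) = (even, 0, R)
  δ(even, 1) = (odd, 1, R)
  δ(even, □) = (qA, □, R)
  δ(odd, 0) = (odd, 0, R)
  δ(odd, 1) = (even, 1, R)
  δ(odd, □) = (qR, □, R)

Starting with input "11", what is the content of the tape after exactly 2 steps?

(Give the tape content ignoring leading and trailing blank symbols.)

Execution trace:
Initial: [even]11
Step 1: δ(even, 1) = (odd, 1, R) → 1[odd]1
Step 2: δ(odd, 1) = (even, 1, R) → 11[even]□

After 2 steps, the tape (ignoring leading/trailing blanks) is: 11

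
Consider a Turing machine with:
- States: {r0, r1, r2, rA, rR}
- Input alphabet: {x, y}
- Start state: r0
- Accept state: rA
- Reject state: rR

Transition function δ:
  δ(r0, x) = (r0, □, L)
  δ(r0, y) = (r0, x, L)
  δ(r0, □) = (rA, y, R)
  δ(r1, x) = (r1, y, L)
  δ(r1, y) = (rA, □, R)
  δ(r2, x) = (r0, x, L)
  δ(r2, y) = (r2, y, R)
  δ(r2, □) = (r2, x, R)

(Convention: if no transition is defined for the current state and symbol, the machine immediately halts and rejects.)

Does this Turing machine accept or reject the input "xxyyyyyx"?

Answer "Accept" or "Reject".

Execution trace:
Initial: [r0]xxyyyyyx
Step 1: δ(r0, x) = (r0, □, L) → [r0]□□xyyyyyx
Step 2: δ(r0, □) = (rA, y, R) → y[rA]□xyyyyyx

The machine reaches the accept state rA and halts.

Answer: Accept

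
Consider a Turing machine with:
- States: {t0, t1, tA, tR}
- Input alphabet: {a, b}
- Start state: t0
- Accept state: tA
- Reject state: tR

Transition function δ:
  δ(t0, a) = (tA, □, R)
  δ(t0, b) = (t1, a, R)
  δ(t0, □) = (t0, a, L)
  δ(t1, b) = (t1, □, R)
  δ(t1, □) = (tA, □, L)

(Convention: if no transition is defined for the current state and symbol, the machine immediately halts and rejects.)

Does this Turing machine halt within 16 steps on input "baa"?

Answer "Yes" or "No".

Execution trace:
Initial: [t0]baa
Step 1: δ(t0, b) = (t1, a, R) → a[t1]aa

No transition is defined for δ(t1, a). By convention the machine halts and rejects.
The machine halted after 1 step (within the 16-step bound).

Answer: Yes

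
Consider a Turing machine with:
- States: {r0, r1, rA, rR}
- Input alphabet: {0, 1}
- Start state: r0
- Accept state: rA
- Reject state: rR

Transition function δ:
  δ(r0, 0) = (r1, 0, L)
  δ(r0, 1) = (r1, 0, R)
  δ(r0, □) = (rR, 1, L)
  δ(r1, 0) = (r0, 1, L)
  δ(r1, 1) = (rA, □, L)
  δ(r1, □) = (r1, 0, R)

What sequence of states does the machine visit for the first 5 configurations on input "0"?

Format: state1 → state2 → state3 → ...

Execution trace:
Initial: [r0]0
Step 1: δ(r0, 0) = (r1, 0, L) → [r1]□0
Step 2: δ(r1, □) = (r1, 0, R) → 0[r1]0
Step 3: δ(r1, 0) = (r0, 1, L) → [r0]01
Step 4: δ(r0, 0) = (r1, 0, L) → [r1]□01

State sequence: r0 → r1 → r1 → r0 → r1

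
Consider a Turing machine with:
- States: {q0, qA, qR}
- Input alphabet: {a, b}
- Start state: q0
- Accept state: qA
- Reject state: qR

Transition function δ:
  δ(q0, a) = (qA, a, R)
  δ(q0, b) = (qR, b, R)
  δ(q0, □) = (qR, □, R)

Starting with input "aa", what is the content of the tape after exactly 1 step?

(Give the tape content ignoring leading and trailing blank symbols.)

Execution trace:
Initial: [q0]aa
Step 1: δ(q0, a) = (qA, a, R) → a[qA]a

The machine reaches the accept state qA and halts.

After 1 step, the tape (ignoring leading/trailing blanks) is: aa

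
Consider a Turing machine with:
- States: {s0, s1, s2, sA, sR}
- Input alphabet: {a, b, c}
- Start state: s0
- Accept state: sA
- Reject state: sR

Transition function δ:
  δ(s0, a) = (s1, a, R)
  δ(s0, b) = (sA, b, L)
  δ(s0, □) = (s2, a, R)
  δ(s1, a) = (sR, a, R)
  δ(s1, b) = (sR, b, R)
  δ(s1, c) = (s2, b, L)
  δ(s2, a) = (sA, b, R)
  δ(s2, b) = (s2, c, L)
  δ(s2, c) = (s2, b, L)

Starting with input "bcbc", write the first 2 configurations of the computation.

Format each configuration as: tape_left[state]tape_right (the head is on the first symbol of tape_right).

Transitions applied:
Step 1: δ(s0, b) = (sA, b, L)

The first 2 configurations are:
[s0]bcbc ⊢ [sA]□bcbc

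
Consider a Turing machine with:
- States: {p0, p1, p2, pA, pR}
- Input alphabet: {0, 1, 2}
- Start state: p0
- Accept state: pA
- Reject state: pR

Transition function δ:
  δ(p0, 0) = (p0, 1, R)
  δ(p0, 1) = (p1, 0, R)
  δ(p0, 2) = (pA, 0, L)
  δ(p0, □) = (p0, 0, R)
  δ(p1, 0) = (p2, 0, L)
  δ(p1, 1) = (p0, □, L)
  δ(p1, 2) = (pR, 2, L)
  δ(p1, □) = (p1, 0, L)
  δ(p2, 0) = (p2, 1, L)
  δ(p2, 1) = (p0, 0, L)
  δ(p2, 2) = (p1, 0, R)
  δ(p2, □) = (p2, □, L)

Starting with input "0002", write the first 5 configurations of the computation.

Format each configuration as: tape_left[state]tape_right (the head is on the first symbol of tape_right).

Transitions applied:
Step 1: δ(p0, 0) = (p0, 1, R)
Step 2: δ(p0, 0) = (p0, 1, R)
Step 3: δ(p0, 0) = (p0, 1, R)
Step 4: δ(p0, 2) = (pA, 0, L)

The first 5 configurations are:
[p0]0002 ⊢ 1[p0]002 ⊢ 11[p0]02 ⊢ 111[p0]2 ⊢ 11[pA]10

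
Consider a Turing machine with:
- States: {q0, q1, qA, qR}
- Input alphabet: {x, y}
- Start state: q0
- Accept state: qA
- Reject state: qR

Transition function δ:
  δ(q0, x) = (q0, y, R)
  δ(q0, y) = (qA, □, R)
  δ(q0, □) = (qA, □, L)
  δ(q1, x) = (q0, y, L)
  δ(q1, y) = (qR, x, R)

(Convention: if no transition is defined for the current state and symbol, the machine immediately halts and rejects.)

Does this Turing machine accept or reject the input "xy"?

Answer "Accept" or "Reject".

Execution trace:
Initial: [q0]xy
Step 1: δ(q0, x) = (q0, y, R) → y[q0]y
Step 2: δ(q0, y) = (qA, □, R) → y□[qA]□

The machine reaches the accept state qA and halts.

Answer: Accept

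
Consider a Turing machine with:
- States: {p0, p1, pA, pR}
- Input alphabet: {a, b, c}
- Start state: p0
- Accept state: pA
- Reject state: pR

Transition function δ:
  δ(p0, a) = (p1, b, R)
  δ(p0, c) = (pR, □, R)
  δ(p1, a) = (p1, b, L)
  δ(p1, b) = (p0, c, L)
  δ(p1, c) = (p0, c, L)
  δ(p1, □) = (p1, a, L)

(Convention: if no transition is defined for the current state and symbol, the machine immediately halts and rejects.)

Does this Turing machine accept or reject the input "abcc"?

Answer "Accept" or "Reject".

Execution trace:
Initial: [p0]abcc
Step 1: δ(p0, a) = (p1, b, R) → b[p1]bcc
Step 2: δ(p1, b) = (p0, c, L) → [p0]bccc

No transition is defined for δ(p0, b). By convention the machine halts and rejects.

Answer: Reject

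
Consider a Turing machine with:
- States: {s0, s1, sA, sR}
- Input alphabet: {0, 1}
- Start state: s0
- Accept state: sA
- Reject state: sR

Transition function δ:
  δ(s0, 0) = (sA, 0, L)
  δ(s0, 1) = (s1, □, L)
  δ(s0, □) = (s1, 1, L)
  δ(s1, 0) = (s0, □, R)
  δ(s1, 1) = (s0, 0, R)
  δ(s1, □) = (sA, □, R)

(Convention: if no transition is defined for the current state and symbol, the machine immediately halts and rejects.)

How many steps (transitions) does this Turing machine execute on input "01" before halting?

Execution trace:
Initial: [s0]01
Step 1: δ(s0, 0) = (sA, 0, L) → [sA]□01

The machine reaches the accept state sA and halts.

The machine executed 1 step before halting.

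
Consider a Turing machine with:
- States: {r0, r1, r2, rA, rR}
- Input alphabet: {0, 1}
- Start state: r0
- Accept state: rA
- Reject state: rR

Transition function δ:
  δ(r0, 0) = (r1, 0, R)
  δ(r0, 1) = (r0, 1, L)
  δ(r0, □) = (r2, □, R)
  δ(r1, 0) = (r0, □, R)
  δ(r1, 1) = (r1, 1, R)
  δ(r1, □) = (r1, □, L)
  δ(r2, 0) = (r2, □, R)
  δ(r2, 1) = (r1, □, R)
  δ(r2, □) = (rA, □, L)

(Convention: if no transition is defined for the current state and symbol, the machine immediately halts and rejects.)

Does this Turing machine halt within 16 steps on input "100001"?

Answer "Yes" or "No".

Execution trace:
Initial: [r0]100001
Step 1: δ(r0, 1) = (r0, 1, L) → [r0]□100001
Step 2: δ(r0, □) = (r2, □, R) → □[r2]100001
Step 3: δ(r2, 1) = (r1, □, R) → □□[r1]00001
Step 4: δ(r1, 0) = (r0, □, R) → □□□[r0]0001
Step 5: δ(r0, 0) = (r1, 0, R) → □□□0[r1]001
Step 6: δ(r1, 0) = (r0, □, R) → □□□0□[r0]01
Step 7: δ(r0, 0) = (r1, 0, R) → □□□0□0[r1]1
Step 8: δ(r1, 1) = (r1, 1, R) → □□□0□01[r1]□
Step 9: δ(r1, □) = (r1, □, L) → □□□0□0[r1]1□
Step 10: δ(r1, 1) = (r1, 1, R) → □□□0□01[r1]□
Step 11: δ(r1, □) = (r1, □, L) → □□□0□0[r1]1□
Step 12: δ(r1, 1) = (r1, 1, R) → □□□0□01[r1]□
Step 13: δ(r1, □) = (r1, □, L) → □□□0□0[r1]1□
Step 14: δ(r1, 1) = (r1, 1, R) → □□□0□01[r1]□
Step 15: δ(r1, □) = (r1, □, L) → □□□0□0[r1]1□
Step 16: δ(r1, 1) = (r1, 1, R) → □□□0□01[r1]□

The machine has not reached a halting state after 16 steps.
The machine did not halt within the 16-step bound.

Answer: No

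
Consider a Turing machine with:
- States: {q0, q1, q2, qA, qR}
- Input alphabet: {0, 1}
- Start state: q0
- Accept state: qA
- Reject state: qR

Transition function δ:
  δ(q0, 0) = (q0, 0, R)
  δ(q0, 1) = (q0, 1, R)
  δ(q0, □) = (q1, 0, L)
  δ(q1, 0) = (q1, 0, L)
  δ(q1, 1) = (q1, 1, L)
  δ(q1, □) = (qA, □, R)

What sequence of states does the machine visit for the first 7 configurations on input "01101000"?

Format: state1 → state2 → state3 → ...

Execution trace:
Initial: [q0]01101000
Step 1: δ(q0, 0) = (q0, 0, R) → 0[q0]1101000
Step 2: δ(q0, 1) = (q0, 1, R) → 01[q0]101000
Step 3: δ(q0, 1) = (q0, 1, R) → 011[q0]01000
Step 4: δ(q0, 0) = (q0, 0, R) → 0110[q0]1000
Step 5: δ(q0, 1) = (q0, 1, R) → 01101[q0]000
Step 6: δ(q0, 0) = (q0, 0, R) → 011010[q0]00

State sequence: q0 → q0 → q0 → q0 → q0 → q0 → q0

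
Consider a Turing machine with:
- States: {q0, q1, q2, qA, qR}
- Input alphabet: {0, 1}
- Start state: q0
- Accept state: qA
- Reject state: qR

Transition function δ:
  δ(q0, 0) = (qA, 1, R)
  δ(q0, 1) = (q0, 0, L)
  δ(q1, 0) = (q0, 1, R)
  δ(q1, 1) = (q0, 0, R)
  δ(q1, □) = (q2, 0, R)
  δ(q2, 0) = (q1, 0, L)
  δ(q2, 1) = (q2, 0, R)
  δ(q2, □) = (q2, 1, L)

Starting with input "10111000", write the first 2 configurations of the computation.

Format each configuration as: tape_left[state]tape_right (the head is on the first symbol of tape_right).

Transitions applied:
Step 1: δ(q0, 1) = (q0, 0, L)

The first 2 configurations are:
[q0]10111000 ⊢ [q0]□00111000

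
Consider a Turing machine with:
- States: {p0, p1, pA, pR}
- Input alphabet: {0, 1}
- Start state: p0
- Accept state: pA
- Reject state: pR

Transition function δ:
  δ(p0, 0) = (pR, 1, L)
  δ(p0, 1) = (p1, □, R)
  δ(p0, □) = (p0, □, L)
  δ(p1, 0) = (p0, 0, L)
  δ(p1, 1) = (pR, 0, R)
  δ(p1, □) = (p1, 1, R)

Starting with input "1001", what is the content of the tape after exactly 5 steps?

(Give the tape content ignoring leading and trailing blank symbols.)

Execution trace:
Initial: [p0]1001
Step 1: δ(p0, 1) = (p1, □, R) → □[p1]001
Step 2: δ(p1, 0) = (p0, 0, L) → [p0]□001
Step 3: δ(p0, □) = (p0, □, L) → [p0]□□001
Step 4: δ(p0, □) = (p0, □, L) → [p0]□□□001
Step 5: δ(p0, □) = (p0, □, L) → [p0]□□□□001

After 5 steps, the tape (ignoring leading/trailing blanks) is: 001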